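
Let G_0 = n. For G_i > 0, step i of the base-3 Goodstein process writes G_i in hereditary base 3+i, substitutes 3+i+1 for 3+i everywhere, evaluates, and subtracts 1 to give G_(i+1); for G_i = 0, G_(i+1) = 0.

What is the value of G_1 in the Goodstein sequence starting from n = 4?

4

i=0: 4 = 3 + 1 (b=3); 3→4: 4 + 1 = 5; 5−1 = 4
i=1: 4 = 4 (b=4); 4→5: 5 = 5; 5−1 = 4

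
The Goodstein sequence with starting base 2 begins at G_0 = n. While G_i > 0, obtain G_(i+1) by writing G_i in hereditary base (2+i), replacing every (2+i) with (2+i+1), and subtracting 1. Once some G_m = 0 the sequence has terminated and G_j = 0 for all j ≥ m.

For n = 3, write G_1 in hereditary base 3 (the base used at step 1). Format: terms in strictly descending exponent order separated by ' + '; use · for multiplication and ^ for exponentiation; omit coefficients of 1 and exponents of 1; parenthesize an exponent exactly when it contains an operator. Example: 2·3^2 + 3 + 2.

base 2: 3 = 2 + 1; at 3: 3 + 1 = 4; next = 3
base 3: 3 = 3; at 4: 4 = 4; next = 3

3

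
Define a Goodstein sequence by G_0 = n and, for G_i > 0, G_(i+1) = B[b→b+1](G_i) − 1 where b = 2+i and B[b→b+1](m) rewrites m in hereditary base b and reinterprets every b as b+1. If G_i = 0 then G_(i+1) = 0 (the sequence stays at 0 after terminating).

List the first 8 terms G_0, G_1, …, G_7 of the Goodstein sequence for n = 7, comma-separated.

7, 30, 259, 3127, 46657, 823543, 16777215, 37665879

(0) 7|_2 = 2^2 + 2 + 1 ↦ 3^3 + 3 + 1|_3 = 31 ⇒ 30
(1) 30|_3 = 3^3 + 3 ↦ 4^4 + 4|_4 = 260 ⇒ 259
(2) 259|_4 = 4^4 + 3 ↦ 5^5 + 3|_5 = 3128 ⇒ 3127
(3) 3127|_5 = 5^5 + 2 ↦ 6^6 + 2|_6 = 46658 ⇒ 46657
(4) 46657|_6 = 6^6 + 1 ↦ 7^7 + 1|_7 = 823544 ⇒ 823543
(5) 823543|_7 = 7^7 ↦ 8^8|_8 = 16777216 ⇒ 16777215
(6) 16777215|_8 = 7·8^7 + 7·8^6 + 7·8^5 + 7·8^4 + 7·8^3 + 7·8^2 + 7·8 + 7 ↦ 7·9^7 + 7·9^6 + 7·9^5 + 7·9^4 + 7·9^3 + 7·9^2 + 7·9 + 7|_9 = 37665880 ⇒ 37665879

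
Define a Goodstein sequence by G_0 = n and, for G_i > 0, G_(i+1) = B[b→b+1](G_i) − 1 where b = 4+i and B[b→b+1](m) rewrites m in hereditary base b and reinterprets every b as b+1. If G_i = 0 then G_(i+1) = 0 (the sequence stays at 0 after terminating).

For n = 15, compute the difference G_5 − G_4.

1

G_0 = 15. HB_4(15) = 3·4 + 3. Bump = 18. G_1 = 17.
G_1 = 17. HB_5(17) = 3·5 + 2. Bump = 20. G_2 = 19.
G_2 = 19. HB_6(19) = 3·6 + 1. Bump = 22. G_3 = 21.
G_3 = 21. HB_7(21) = 3·7. Bump = 24. G_4 = 23.
G_4 = 23. HB_8(23) = 2·8 + 7. Bump = 25. G_5 = 24.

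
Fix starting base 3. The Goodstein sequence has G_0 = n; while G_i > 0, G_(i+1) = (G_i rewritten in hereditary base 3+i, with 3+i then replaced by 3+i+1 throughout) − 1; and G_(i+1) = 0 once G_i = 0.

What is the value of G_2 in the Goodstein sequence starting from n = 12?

27

12 —HB3→ 3^2 + 3 —bump→ 4^2 + 4 = 20 —(−1)→ 19
19 —HB4→ 4^2 + 3 —bump→ 5^2 + 3 = 28 —(−1)→ 27
27 —HB5→ 5^2 + 2 —bump→ 6^2 + 2 = 38 —(−1)→ 37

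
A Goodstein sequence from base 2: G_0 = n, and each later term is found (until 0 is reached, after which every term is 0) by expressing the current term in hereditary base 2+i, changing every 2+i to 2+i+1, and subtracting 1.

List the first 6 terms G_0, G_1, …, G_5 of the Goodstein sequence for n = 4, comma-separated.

4, 26, 41, 60, 83, 109

G_0 = 4. HB_2(4) = 2^2. Bump = 27. G_1 = 26.
G_1 = 26. HB_3(26) = 2·3^2 + 2·3 + 2. Bump = 42. G_2 = 41.
G_2 = 41. HB_4(41) = 2·4^2 + 2·4 + 1. Bump = 61. G_3 = 60.
G_3 = 60. HB_5(60) = 2·5^2 + 2·5. Bump = 84. G_4 = 83.
G_4 = 83. HB_6(83) = 2·6^2 + 6 + 5. Bump = 110. G_5 = 109.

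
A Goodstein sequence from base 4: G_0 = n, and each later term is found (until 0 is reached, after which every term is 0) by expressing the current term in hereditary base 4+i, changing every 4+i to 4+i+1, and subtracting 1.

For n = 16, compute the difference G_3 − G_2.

(0) 16|_4 = 4^2 ↦ 5^2|_5 = 25 ⇒ 24
(1) 24|_5 = 4·5 + 4 ↦ 4·6 + 4|_6 = 28 ⇒ 27
(2) 27|_6 = 4·6 + 3 ↦ 4·7 + 3|_7 = 31 ⇒ 30

3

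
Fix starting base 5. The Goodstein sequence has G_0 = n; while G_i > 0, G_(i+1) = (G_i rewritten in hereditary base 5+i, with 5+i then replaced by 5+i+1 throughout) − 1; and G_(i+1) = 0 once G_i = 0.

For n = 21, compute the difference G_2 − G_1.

3

G_0=21  [base 5] 4·5 + 1  →[5↦6]→  4·6 + 1 = 25  −1 ⇒ G_1=24
G_1=24  [base 6] 4·6  →[6↦7]→  4·7 = 28  −1 ⇒ G_2=27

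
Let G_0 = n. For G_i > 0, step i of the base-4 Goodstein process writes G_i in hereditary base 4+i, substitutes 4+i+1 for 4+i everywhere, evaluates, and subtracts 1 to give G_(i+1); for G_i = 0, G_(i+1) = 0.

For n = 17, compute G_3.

39

(0) 17|_4 = 4^2 + 1 ↦ 5^2 + 1|_5 = 26 ⇒ 25
(1) 25|_5 = 5^2 ↦ 6^2|_6 = 36 ⇒ 35
(2) 35|_6 = 5·6 + 5 ↦ 5·7 + 5|_7 = 40 ⇒ 39
(3) 39|_7 = 5·7 + 4 ↦ 5·8 + 4|_8 = 44 ⇒ 43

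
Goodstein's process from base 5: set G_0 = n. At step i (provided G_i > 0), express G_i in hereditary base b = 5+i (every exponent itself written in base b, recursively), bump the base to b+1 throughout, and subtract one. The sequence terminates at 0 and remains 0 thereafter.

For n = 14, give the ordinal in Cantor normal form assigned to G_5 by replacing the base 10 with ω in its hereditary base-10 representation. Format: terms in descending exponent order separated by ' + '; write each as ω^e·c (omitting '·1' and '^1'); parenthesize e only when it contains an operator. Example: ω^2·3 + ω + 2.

step 0: 14 = 2·5 + 4; sub 6 for 5: 2·6 + 4; = 16; G_1 = 16−1 = 15
step 1: 15 = 2·6 + 3; sub 7 for 6: 2·7 + 3; = 17; G_2 = 17−1 = 16
step 2: 16 = 2·7 + 2; sub 8 for 7: 2·8 + 2; = 18; G_3 = 18−1 = 17
step 3: 17 = 2·8 + 1; sub 9 for 8: 2·9 + 1; = 19; G_4 = 19−1 = 18
step 4: 18 = 2·9; sub 10 for 9: 2·10; = 20; G_5 = 20−1 = 19

ω + 9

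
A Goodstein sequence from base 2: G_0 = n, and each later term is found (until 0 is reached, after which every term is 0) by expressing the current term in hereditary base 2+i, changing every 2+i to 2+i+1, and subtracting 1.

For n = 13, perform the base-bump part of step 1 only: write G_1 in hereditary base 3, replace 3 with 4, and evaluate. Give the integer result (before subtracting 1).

step 0: 13 = 2^(2 + 1) + 2^2 + 1; sub 3 for 2: 3^(3 + 1) + 3^3 + 1; = 109; G_1 = 109−1 = 108
step 1: 108 = 3^(3 + 1) + 3^3; sub 4 for 3: 4^(4 + 1) + 4^4; = 1280; G_2 = 1280−1 = 1279

1280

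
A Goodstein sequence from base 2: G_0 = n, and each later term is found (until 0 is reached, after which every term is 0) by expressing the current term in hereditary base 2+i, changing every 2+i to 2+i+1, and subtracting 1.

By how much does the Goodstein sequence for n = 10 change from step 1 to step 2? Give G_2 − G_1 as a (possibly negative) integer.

G_0=10  [base 2] 2^(2 + 1) + 2  →[2↦3]→  3^(3 + 1) + 3 = 84  −1 ⇒ G_1=83
G_1=83  [base 3] 3^(3 + 1) + 2  →[3↦4]→  4^(4 + 1) + 2 = 1026  −1 ⇒ G_2=1025

942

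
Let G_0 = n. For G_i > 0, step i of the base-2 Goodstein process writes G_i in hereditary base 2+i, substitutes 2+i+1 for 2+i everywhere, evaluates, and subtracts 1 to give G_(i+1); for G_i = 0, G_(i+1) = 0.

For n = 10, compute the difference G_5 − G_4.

3935819

i=0: 10 = 2^(2 + 1) + 2 (b=2); 2→3: 3^(3 + 1) + 3 = 84; 84−1 = 83
i=1: 83 = 3^(3 + 1) + 2 (b=3); 3→4: 4^(4 + 1) + 2 = 1026; 1026−1 = 1025
i=2: 1025 = 4^(4 + 1) + 1 (b=4); 4→5: 5^(5 + 1) + 1 = 15626; 15626−1 = 15625
i=3: 15625 = 5^(5 + 1) (b=5); 5→6: 6^(6 + 1) = 279936; 279936−1 = 279935
i=4: 279935 = 5·6^6 + 5·6^5 + 5·6^4 + 5·6^3 + 5·6^2 + 5·6 + 5 (b=6); 6→7: 5·7^7 + 5·7^5 + 5·7^4 + 5·7^3 + 5·7^2 + 5·7 + 5 = 4215755; 4215755−1 = 4215754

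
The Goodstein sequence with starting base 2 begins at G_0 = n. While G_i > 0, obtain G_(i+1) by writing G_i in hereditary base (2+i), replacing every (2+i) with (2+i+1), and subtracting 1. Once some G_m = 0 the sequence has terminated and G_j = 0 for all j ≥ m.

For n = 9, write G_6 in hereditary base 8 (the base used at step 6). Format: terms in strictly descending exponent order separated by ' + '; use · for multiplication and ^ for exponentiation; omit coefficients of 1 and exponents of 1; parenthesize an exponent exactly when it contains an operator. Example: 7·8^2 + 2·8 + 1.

3·8^8 + 3·8^3 + 3·8^2 + 2·8 + 7

(0) 9|_2 = 2^(2 + 1) + 1 ↦ 3^(3 + 1) + 1|_3 = 82 ⇒ 81
(1) 81|_3 = 3^(3 + 1) ↦ 4^(4 + 1)|_4 = 1024 ⇒ 1023
(2) 1023|_4 = 3·4^4 + 3·4^3 + 3·4^2 + 3·4 + 3 ↦ 3·5^5 + 3·5^3 + 3·5^2 + 3·5 + 3|_5 = 9843 ⇒ 9842
(3) 9842|_5 = 3·5^5 + 3·5^3 + 3·5^2 + 3·5 + 2 ↦ 3·6^6 + 3·6^3 + 3·6^2 + 3·6 + 2|_6 = 140744 ⇒ 140743
(4) 140743|_6 = 3·6^6 + 3·6^3 + 3·6^2 + 3·6 + 1 ↦ 3·7^7 + 3·7^3 + 3·7^2 + 3·7 + 1|_7 = 2471827 ⇒ 2471826
(5) 2471826|_7 = 3·7^7 + 3·7^3 + 3·7^2 + 3·7 ↦ 3·8^8 + 3·8^3 + 3·8^2 + 3·8|_8 = 50333400 ⇒ 50333399
(6) 50333399|_8 = 3·8^8 + 3·8^3 + 3·8^2 + 2·8 + 7 ↦ 3·9^9 + 3·9^3 + 3·9^2 + 2·9 + 7|_9 = 1162263922 ⇒ 1162263921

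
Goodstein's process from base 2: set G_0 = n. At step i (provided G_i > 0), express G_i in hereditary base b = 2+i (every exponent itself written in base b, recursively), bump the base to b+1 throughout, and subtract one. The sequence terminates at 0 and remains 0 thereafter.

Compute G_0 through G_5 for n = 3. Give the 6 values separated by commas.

G_0=3  [base 2] 2 + 1  →[2↦3]→  3 + 1 = 4  −1 ⇒ G_1=3
G_1=3  [base 3] 3  →[3↦4]→  4 = 4  −1 ⇒ G_2=3
G_2=3  [base 4] 3  →[4↦5]→  3 = 3  −1 ⇒ G_3=2
G_3=2  [base 5] 2  →[5↦6]→  2 = 2  −1 ⇒ G_4=1
G_4=1  [base 6] 1  →[6↦7]→  1 = 1  −1 ⇒ G_5=0

3, 3, 3, 2, 1, 0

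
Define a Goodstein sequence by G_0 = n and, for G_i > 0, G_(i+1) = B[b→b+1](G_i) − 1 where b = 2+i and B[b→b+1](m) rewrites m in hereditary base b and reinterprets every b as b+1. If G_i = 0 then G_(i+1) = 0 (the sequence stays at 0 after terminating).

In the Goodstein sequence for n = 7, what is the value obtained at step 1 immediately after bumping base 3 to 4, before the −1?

step 0: 7 = 2^2 + 2 + 1; sub 3 for 2: 3^3 + 3 + 1; = 31; G_1 = 31−1 = 30
step 1: 30 = 3^3 + 3; sub 4 for 3: 4^4 + 4; = 260; G_2 = 260−1 = 259

260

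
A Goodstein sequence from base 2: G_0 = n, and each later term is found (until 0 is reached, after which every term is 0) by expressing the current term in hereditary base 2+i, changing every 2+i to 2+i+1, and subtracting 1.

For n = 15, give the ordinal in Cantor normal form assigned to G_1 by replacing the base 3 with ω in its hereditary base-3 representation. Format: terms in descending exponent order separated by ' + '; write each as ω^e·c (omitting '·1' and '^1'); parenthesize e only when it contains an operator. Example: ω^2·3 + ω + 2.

15 —HB2→ 2^(2 + 1) + 2^2 + 2 + 1 —bump→ 3^(3 + 1) + 3^3 + 3 + 1 = 112 —(−1)→ 111
111 —HB3→ 3^(3 + 1) + 3^3 + 3 —bump→ 4^(4 + 1) + 4^4 + 4 = 1284 —(−1)→ 1283

ω^(ω + 1) + ω^ω + ω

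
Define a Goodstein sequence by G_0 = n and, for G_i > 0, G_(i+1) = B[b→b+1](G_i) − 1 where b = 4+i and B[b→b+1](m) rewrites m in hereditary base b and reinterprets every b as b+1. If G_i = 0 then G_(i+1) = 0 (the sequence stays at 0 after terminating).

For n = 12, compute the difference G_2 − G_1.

1

12 —HB4→ 3·4 —bump→ 3·5 = 15 —(−1)→ 14
14 —HB5→ 2·5 + 4 —bump→ 2·6 + 4 = 16 —(−1)→ 15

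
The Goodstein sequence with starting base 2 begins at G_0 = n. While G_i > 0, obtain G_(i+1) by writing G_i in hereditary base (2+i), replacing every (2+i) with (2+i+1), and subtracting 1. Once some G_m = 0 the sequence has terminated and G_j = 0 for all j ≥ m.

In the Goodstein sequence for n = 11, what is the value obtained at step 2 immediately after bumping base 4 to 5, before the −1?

base 2: 11 = 2^(2 + 1) + 2 + 1; at 3: 3^(3 + 1) + 3 + 1 = 85; next = 84
base 3: 84 = 3^(3 + 1) + 3; at 4: 4^(4 + 1) + 4 = 1028; next = 1027
base 4: 1027 = 4^(4 + 1) + 3; at 5: 5^(5 + 1) + 3 = 15628; next = 15627

15628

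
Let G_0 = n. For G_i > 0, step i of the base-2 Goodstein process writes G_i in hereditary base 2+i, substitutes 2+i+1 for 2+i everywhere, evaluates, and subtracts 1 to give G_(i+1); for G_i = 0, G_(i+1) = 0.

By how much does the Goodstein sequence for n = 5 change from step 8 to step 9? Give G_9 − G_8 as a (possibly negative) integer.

1057

i=0: 5 = 2^2 + 1 (b=2); 2→3: 3^3 + 1 = 28; 28−1 = 27
i=1: 27 = 3^3 (b=3); 3→4: 4^4 = 256; 256−1 = 255
i=2: 255 = 3·4^3 + 3·4^2 + 3·4 + 3 (b=4); 4→5: 3·5^3 + 3·5^2 + 3·5 + 3 = 468; 468−1 = 467
i=3: 467 = 3·5^3 + 3·5^2 + 3·5 + 2 (b=5); 5→6: 3·6^3 + 3·6^2 + 3·6 + 2 = 776; 776−1 = 775
i=4: 775 = 3·6^3 + 3·6^2 + 3·6 + 1 (b=6); 6→7: 3·7^3 + 3·7^2 + 3·7 + 1 = 1198; 1198−1 = 1197
i=5: 1197 = 3·7^3 + 3·7^2 + 3·7 (b=7); 7→8: 3·8^3 + 3·8^2 + 3·8 = 1752; 1752−1 = 1751
i=6: 1751 = 3·8^3 + 3·8^2 + 2·8 + 7 (b=8); 8→9: 3·9^3 + 3·9^2 + 2·9 + 7 = 2455; 2455−1 = 2454
i=7: 2454 = 3·9^3 + 3·9^2 + 2·9 + 6 (b=9); 9→10: 3·10^3 + 3·10^2 + 2·10 + 6 = 3326; 3326−1 = 3325
i=8: 3325 = 3·10^3 + 3·10^2 + 2·10 + 5 (b=10); 10→11: 3·11^3 + 3·11^2 + 2·11 + 5 = 4383; 4383−1 = 4382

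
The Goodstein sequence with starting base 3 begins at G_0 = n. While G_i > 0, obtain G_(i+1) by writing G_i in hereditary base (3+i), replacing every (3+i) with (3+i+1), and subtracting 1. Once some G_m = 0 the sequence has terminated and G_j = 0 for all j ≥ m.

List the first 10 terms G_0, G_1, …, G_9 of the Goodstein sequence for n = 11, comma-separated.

base 3: 11 = 3^2 + 2; at 4: 4^2 + 2 = 18; next = 17
base 4: 17 = 4^2 + 1; at 5: 5^2 + 1 = 26; next = 25
base 5: 25 = 5^2; at 6: 6^2 = 36; next = 35
base 6: 35 = 5·6 + 5; at 7: 5·7 + 5 = 40; next = 39
base 7: 39 = 5·7 + 4; at 8: 5·8 + 4 = 44; next = 43
base 8: 43 = 5·8 + 3; at 9: 5·9 + 3 = 48; next = 47
base 9: 47 = 5·9 + 2; at 10: 5·10 + 2 = 52; next = 51
base 10: 51 = 5·10 + 1; at 11: 5·11 + 1 = 56; next = 55
base 11: 55 = 5·11; at 12: 5·12 = 60; next = 59

11, 17, 25, 35, 39, 43, 47, 51, 55, 59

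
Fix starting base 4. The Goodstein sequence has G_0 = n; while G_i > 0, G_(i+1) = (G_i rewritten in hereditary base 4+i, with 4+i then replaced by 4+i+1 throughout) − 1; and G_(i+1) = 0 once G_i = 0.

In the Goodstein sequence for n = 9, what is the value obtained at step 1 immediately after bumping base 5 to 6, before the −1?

12

(0) 9|_4 = 2·4 + 1 ↦ 2·5 + 1|_5 = 11 ⇒ 10
(1) 10|_5 = 2·5 ↦ 2·6|_6 = 12 ⇒ 11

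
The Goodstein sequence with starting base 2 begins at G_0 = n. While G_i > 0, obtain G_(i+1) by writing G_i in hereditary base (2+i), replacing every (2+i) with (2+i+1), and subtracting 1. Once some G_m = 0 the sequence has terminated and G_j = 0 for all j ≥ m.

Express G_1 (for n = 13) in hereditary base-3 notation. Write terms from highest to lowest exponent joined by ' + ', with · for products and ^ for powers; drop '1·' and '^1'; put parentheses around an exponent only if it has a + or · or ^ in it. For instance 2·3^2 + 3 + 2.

step 0: 13 = 2^(2 + 1) + 2^2 + 1; sub 3 for 2: 3^(3 + 1) + 3^3 + 1; = 109; G_1 = 109−1 = 108
step 1: 108 = 3^(3 + 1) + 3^3; sub 4 for 3: 4^(4 + 1) + 4^4; = 1280; G_2 = 1280−1 = 1279

3^(3 + 1) + 3^3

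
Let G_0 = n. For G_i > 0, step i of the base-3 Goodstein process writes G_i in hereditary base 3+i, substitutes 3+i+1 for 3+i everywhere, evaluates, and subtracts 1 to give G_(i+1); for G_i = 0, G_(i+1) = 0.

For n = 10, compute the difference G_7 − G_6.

(0) 10|_3 = 3^2 + 1 ↦ 4^2 + 1|_4 = 17 ⇒ 16
(1) 16|_4 = 4^2 ↦ 5^2|_5 = 25 ⇒ 24
(2) 24|_5 = 4·5 + 4 ↦ 4·6 + 4|_6 = 28 ⇒ 27
(3) 27|_6 = 4·6 + 3 ↦ 4·7 + 3|_7 = 31 ⇒ 30
(4) 30|_7 = 4·7 + 2 ↦ 4·8 + 2|_8 = 34 ⇒ 33
(5) 33|_8 = 4·8 + 1 ↦ 4·9 + 1|_9 = 37 ⇒ 36
(6) 36|_9 = 4·9 ↦ 4·10|_10 = 40 ⇒ 39

3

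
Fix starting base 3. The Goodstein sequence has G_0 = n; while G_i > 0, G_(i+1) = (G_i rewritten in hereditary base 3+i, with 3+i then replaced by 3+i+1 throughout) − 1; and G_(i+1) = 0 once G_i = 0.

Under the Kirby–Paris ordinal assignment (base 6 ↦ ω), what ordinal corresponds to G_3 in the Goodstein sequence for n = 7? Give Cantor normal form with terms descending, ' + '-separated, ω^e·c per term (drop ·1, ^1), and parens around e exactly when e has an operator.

ω + 3

base 3: 7 = 2·3 + 1; at 4: 2·4 + 1 = 9; next = 8
base 4: 8 = 2·4; at 5: 2·5 = 10; next = 9
base 5: 9 = 5 + 4; at 6: 6 + 4 = 10; next = 9
base 6: 9 = 6 + 3; at 7: 7 + 3 = 10; next = 9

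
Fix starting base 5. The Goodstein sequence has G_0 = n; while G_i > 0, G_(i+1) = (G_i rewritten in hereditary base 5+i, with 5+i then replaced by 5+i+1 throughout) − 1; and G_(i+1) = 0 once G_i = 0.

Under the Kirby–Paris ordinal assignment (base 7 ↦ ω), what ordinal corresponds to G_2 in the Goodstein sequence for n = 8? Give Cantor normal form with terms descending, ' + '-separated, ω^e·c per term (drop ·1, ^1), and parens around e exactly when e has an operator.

step 0: 8 = 5 + 3; sub 6 for 5: 6 + 3; = 9; G_1 = 9−1 = 8
step 1: 8 = 6 + 2; sub 7 for 6: 7 + 2; = 9; G_2 = 9−1 = 8
step 2: 8 = 7 + 1; sub 8 for 7: 8 + 1; = 9; G_3 = 9−1 = 8

ω + 1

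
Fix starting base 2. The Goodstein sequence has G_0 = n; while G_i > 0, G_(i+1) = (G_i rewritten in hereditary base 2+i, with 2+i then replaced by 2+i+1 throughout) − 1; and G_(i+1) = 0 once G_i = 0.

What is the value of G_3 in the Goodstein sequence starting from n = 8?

6310

G_0 = 8. HB_2(8) = 2^(2 + 1). Bump = 81. G_1 = 80.
G_1 = 80. HB_3(80) = 2·3^3 + 2·3^2 + 2·3 + 2. Bump = 554. G_2 = 553.
G_2 = 553. HB_4(553) = 2·4^4 + 2·4^2 + 2·4 + 1. Bump = 6311. G_3 = 6310.
G_3 = 6310. HB_5(6310) = 2·5^5 + 2·5^2 + 2·5. Bump = 93396. G_4 = 93395.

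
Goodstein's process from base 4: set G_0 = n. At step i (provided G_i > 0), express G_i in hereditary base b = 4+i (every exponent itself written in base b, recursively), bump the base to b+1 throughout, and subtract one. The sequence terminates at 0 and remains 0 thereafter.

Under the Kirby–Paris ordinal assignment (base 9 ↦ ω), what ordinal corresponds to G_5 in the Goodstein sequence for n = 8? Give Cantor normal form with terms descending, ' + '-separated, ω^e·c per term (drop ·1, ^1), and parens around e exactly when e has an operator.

ω

(0) 8|_4 = 2·4 ↦ 2·5|_5 = 10 ⇒ 9
(1) 9|_5 = 5 + 4 ↦ 6 + 4|_6 = 10 ⇒ 9
(2) 9|_6 = 6 + 3 ↦ 7 + 3|_7 = 10 ⇒ 9
(3) 9|_7 = 7 + 2 ↦ 8 + 2|_8 = 10 ⇒ 9
(4) 9|_8 = 8 + 1 ↦ 9 + 1|_9 = 10 ⇒ 9
(5) 9|_9 = 9 ↦ 10|_10 = 10 ⇒ 9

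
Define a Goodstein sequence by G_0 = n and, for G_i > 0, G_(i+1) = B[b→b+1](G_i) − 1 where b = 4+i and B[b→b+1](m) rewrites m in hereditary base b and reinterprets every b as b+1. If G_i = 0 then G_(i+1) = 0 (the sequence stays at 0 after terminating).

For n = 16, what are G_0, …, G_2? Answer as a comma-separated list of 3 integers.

step 0: 16 = 4^2; sub 5 for 4: 5^2; = 25; G_1 = 25−1 = 24
step 1: 24 = 4·5 + 4; sub 6 for 5: 4·6 + 4; = 28; G_2 = 28−1 = 27

16, 24, 27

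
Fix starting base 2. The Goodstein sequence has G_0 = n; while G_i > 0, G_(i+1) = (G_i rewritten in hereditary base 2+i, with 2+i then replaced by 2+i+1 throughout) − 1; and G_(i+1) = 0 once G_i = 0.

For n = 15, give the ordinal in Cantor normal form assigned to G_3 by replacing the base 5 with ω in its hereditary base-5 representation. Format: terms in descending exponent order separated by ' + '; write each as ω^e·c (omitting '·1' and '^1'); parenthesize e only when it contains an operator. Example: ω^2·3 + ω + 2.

ω^(ω + 1) + ω^ω + 2

15 —HB2→ 2^(2 + 1) + 2^2 + 2 + 1 —bump→ 3^(3 + 1) + 3^3 + 3 + 1 = 112 —(−1)→ 111
111 —HB3→ 3^(3 + 1) + 3^3 + 3 —bump→ 4^(4 + 1) + 4^4 + 4 = 1284 —(−1)→ 1283
1283 —HB4→ 4^(4 + 1) + 4^4 + 3 —bump→ 5^(5 + 1) + 5^5 + 3 = 18753 —(−1)→ 18752
18752 —HB5→ 5^(5 + 1) + 5^5 + 2 —bump→ 6^(6 + 1) + 6^6 + 2 = 326594 —(−1)→ 326593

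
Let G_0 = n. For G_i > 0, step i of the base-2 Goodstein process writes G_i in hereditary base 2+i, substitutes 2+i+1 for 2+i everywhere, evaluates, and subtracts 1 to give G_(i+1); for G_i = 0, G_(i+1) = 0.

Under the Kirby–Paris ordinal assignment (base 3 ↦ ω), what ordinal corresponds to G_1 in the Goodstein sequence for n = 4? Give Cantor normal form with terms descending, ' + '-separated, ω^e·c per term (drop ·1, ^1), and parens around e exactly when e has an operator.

ω^2·2 + ω·2 + 2

G_0 = 4. HB_2(4) = 2^2. Bump = 27. G_1 = 26.
G_1 = 26. HB_3(26) = 2·3^2 + 2·3 + 2. Bump = 42. G_2 = 41.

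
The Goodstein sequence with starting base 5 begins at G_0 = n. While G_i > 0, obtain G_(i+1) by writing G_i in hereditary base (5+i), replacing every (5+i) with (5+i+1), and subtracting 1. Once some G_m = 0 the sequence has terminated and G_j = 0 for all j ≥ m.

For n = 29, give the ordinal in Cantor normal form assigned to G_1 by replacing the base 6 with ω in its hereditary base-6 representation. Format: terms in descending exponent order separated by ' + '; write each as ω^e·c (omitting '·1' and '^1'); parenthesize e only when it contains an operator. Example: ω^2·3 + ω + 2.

[0] 29 ≡ 5^2 + 4 (base 5). Lift 6: 40. −1: 39.
[1] 39 ≡ 6^2 + 3 (base 6). Lift 7: 52. −1: 51.

ω^2 + 3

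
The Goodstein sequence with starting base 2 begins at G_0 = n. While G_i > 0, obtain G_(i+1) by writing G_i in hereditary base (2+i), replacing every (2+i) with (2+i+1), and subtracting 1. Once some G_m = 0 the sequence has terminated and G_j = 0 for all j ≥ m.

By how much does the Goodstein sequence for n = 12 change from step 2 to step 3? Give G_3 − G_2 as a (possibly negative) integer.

14620

G_0 = 12. HB_2(12) = 2^(2 + 1) + 2^2. Bump = 108. G_1 = 107.
G_1 = 107. HB_3(107) = 3^(3 + 1) + 2·3^2 + 2·3 + 2. Bump = 1066. G_2 = 1065.
G_2 = 1065. HB_4(1065) = 4^(4 + 1) + 2·4^2 + 2·4 + 1. Bump = 15686. G_3 = 15685.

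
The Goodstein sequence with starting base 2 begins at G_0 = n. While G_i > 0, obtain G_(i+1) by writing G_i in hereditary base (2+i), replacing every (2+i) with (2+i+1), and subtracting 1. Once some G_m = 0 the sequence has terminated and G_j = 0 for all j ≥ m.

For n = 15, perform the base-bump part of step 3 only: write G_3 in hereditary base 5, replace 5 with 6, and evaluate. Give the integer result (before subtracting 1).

G_0=15  [base 2] 2^(2 + 1) + 2^2 + 2 + 1  →[2↦3]→  3^(3 + 1) + 3^3 + 3 + 1 = 112  −1 ⇒ G_1=111
G_1=111  [base 3] 3^(3 + 1) + 3^3 + 3  →[3↦4]→  4^(4 + 1) + 4^4 + 4 = 1284  −1 ⇒ G_2=1283
G_2=1283  [base 4] 4^(4 + 1) + 4^4 + 3  →[4↦5]→  5^(5 + 1) + 5^5 + 3 = 18753  −1 ⇒ G_3=18752

326594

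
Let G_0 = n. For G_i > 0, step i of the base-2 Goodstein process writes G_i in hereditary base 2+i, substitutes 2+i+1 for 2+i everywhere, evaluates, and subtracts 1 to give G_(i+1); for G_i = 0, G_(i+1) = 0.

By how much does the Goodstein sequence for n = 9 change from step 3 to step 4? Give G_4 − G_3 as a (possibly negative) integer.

base 2: 9 = 2^(2 + 1) + 1; at 3: 3^(3 + 1) + 1 = 82; next = 81
base 3: 81 = 3^(3 + 1); at 4: 4^(4 + 1) = 1024; next = 1023
base 4: 1023 = 3·4^4 + 3·4^3 + 3·4^2 + 3·4 + 3; at 5: 3·5^5 + 3·5^3 + 3·5^2 + 3·5 + 3 = 9843; next = 9842
base 5: 9842 = 3·5^5 + 3·5^3 + 3·5^2 + 3·5 + 2; at 6: 3·6^6 + 3·6^3 + 3·6^2 + 3·6 + 2 = 140744; next = 140743

130901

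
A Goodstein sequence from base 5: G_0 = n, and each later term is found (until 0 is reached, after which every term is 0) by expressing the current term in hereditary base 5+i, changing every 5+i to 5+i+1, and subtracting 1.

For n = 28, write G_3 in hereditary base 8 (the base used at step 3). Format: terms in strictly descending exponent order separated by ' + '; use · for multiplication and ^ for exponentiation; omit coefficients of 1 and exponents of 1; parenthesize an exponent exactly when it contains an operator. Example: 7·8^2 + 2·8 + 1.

G_0 = 28. HB_5(28) = 5^2 + 3. Bump = 39. G_1 = 38.
G_1 = 38. HB_6(38) = 6^2 + 2. Bump = 51. G_2 = 50.
G_2 = 50. HB_7(50) = 7^2 + 1. Bump = 65. G_3 = 64.
G_3 = 64. HB_8(64) = 8^2. Bump = 81. G_4 = 80.

8^2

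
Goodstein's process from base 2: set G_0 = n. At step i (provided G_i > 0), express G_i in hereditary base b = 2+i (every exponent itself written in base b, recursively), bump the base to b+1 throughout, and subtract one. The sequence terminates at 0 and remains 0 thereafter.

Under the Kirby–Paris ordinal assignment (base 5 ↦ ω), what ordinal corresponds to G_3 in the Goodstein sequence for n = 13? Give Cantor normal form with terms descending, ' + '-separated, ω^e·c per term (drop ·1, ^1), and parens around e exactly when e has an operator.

ω^(ω + 1) + ω^3·3 + ω^2·3 + ω·3 + 2

G_0=13  [base 2] 2^(2 + 1) + 2^2 + 1  →[2↦3]→  3^(3 + 1) + 3^3 + 1 = 109  −1 ⇒ G_1=108
G_1=108  [base 3] 3^(3 + 1) + 3^3  →[3↦4]→  4^(4 + 1) + 4^4 = 1280  −1 ⇒ G_2=1279
G_2=1279  [base 4] 4^(4 + 1) + 3·4^3 + 3·4^2 + 3·4 + 3  →[4↦5]→  5^(5 + 1) + 3·5^3 + 3·5^2 + 3·5 + 3 = 16093  −1 ⇒ G_3=16092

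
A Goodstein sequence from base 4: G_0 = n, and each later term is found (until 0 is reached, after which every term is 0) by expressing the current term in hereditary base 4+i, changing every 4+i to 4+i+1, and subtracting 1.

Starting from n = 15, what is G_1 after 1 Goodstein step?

17

[0] 15 ≡ 3·4 + 3 (base 4). Lift 5: 18. −1: 17.
[1] 17 ≡ 3·5 + 2 (base 5). Lift 6: 20. −1: 19.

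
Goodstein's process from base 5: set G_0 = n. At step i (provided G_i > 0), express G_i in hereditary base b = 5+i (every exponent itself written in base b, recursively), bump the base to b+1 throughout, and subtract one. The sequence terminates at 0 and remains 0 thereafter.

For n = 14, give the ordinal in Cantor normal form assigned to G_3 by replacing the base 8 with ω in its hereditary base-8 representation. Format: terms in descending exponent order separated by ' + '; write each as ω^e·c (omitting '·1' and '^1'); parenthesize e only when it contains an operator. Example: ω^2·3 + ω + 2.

[0] 14 ≡ 2·5 + 4 (base 5). Lift 6: 16. −1: 15.
[1] 15 ≡ 2·6 + 3 (base 6). Lift 7: 17. −1: 16.
[2] 16 ≡ 2·7 + 2 (base 7). Lift 8: 18. −1: 17.

ω·2 + 1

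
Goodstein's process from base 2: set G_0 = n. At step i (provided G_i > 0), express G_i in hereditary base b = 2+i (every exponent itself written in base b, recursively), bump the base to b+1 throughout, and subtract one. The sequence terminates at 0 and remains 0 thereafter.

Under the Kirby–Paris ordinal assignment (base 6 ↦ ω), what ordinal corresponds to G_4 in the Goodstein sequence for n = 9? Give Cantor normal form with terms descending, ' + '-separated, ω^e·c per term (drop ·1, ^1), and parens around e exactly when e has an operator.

9 —HB2→ 2^(2 + 1) + 1 —bump→ 3^(3 + 1) + 1 = 82 —(−1)→ 81
81 —HB3→ 3^(3 + 1) —bump→ 4^(4 + 1) = 1024 —(−1)→ 1023
1023 —HB4→ 3·4^4 + 3·4^3 + 3·4^2 + 3·4 + 3 —bump→ 3·5^5 + 3·5^3 + 3·5^2 + 3·5 + 3 = 9843 —(−1)→ 9842
9842 —HB5→ 3·5^5 + 3·5^3 + 3·5^2 + 3·5 + 2 —bump→ 3·6^6 + 3·6^3 + 3·6^2 + 3·6 + 2 = 140744 —(−1)→ 140743
140743 —HB6→ 3·6^6 + 3·6^3 + 3·6^2 + 3·6 + 1 —bump→ 3·7^7 + 3·7^3 + 3·7^2 + 3·7 + 1 = 2471827 —(−1)→ 2471826

ω^ω·3 + ω^3·3 + ω^2·3 + ω·3 + 1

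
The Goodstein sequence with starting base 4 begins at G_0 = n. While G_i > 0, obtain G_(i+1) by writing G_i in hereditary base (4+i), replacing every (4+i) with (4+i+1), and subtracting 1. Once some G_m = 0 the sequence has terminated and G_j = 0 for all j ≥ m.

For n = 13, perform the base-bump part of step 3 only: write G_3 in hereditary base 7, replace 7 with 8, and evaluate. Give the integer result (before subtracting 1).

i=0: 13 = 3·4 + 1 (b=4); 4→5: 3·5 + 1 = 16; 16−1 = 15
i=1: 15 = 3·5 (b=5); 5→6: 3·6 = 18; 18−1 = 17
i=2: 17 = 2·6 + 5 (b=6); 6→7: 2·7 + 5 = 19; 19−1 = 18

20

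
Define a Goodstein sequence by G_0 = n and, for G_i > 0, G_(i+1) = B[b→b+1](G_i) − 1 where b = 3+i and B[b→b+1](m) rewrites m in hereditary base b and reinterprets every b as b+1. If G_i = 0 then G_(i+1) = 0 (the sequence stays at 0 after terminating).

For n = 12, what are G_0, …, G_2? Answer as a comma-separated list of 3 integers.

12 —HB3→ 3^2 + 3 —bump→ 4^2 + 4 = 20 —(−1)→ 19
19 —HB4→ 4^2 + 3 —bump→ 5^2 + 3 = 28 —(−1)→ 27

12, 19, 27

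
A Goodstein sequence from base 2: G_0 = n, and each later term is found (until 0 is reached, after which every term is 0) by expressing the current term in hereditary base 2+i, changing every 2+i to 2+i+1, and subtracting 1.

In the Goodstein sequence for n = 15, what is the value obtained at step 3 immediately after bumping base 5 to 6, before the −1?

(0) 15|_2 = 2^(2 + 1) + 2^2 + 2 + 1 ↦ 3^(3 + 1) + 3^3 + 3 + 1|_3 = 112 ⇒ 111
(1) 111|_3 = 3^(3 + 1) + 3^3 + 3 ↦ 4^(4 + 1) + 4^4 + 4|_4 = 1284 ⇒ 1283
(2) 1283|_4 = 4^(4 + 1) + 4^4 + 3 ↦ 5^(5 + 1) + 5^5 + 3|_5 = 18753 ⇒ 18752
(3) 18752|_5 = 5^(5 + 1) + 5^5 + 2 ↦ 6^(6 + 1) + 6^6 + 2|_6 = 326594 ⇒ 326593

326594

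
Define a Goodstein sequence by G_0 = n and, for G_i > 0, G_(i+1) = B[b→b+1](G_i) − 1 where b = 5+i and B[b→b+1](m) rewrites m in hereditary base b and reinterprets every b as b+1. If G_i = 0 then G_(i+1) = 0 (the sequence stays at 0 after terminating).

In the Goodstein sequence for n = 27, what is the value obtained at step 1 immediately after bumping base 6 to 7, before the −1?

50

step 0: 27 = 5^2 + 2; sub 6 for 5: 6^2 + 2; = 38; G_1 = 38−1 = 37
step 1: 37 = 6^2 + 1; sub 7 for 6: 7^2 + 1; = 50; G_2 = 50−1 = 49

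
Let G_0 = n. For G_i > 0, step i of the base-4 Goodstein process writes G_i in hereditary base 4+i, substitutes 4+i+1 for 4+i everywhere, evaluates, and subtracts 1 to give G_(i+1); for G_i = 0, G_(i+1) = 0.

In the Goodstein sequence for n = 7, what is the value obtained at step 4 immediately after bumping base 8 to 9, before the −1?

step 0: 7 = 4 + 3; sub 5 for 4: 5 + 3; = 8; G_1 = 8−1 = 7
step 1: 7 = 5 + 2; sub 6 for 5: 6 + 2; = 8; G_2 = 8−1 = 7
step 2: 7 = 6 + 1; sub 7 for 6: 7 + 1; = 8; G_3 = 8−1 = 7
step 3: 7 = 7; sub 8 for 7: 8; = 8; G_4 = 8−1 = 7

7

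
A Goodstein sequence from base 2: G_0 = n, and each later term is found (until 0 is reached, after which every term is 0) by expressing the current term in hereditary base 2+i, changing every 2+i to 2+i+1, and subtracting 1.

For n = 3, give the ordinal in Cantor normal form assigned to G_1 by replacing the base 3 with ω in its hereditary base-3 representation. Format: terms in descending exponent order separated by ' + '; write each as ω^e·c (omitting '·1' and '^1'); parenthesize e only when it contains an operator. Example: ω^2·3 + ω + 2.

[0] 3 ≡ 2 + 1 (base 2). Lift 3: 4. −1: 3.
[1] 3 ≡ 3 (base 3). Lift 4: 4. −1: 3.

ω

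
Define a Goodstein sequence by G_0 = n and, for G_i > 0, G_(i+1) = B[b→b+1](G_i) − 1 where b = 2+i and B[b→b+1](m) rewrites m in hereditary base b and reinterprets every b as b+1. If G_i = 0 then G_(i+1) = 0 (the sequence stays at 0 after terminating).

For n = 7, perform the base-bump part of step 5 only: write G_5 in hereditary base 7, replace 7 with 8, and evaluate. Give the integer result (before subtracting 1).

base 2: 7 = 2^2 + 2 + 1; at 3: 3^3 + 3 + 1 = 31; next = 30
base 3: 30 = 3^3 + 3; at 4: 4^4 + 4 = 260; next = 259
base 4: 259 = 4^4 + 3; at 5: 5^5 + 3 = 3128; next = 3127
base 5: 3127 = 5^5 + 2; at 6: 6^6 + 2 = 46658; next = 46657
base 6: 46657 = 6^6 + 1; at 7: 7^7 + 1 = 823544; next = 823543

16777216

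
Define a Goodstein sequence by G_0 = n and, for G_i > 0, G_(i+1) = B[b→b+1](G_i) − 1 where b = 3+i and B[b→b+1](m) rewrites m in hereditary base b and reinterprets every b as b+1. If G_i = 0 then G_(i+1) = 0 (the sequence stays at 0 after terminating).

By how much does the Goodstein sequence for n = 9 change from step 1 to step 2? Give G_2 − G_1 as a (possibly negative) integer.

9 —HB3→ 3^2 —bump→ 4^2 = 16 —(−1)→ 15
15 —HB4→ 3·4 + 3 —bump→ 3·5 + 3 = 18 —(−1)→ 17

2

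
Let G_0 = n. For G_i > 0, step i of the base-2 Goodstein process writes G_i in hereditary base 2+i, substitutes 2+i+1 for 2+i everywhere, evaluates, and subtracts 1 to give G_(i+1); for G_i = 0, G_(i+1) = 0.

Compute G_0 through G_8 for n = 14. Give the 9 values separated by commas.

step 0: 14 = 2^(2 + 1) + 2^2 + 2; sub 3 for 2: 3^(3 + 1) + 3^3 + 3; = 111; G_1 = 111−1 = 110
step 1: 110 = 3^(3 + 1) + 3^3 + 2; sub 4 for 3: 4^(4 + 1) + 4^4 + 2; = 1282; G_2 = 1282−1 = 1281
step 2: 1281 = 4^(4 + 1) + 4^4 + 1; sub 5 for 4: 5^(5 + 1) + 5^5 + 1; = 18751; G_3 = 18751−1 = 18750
step 3: 18750 = 5^(5 + 1) + 5^5; sub 6 for 5: 6^(6 + 1) + 6^6; = 326592; G_4 = 326592−1 = 326591
step 4: 326591 = 6^(6 + 1) + 5·6^5 + 5·6^4 + 5·6^3 + 5·6^2 + 5·6 + 5; sub 7 for 6: 7^(7 + 1) + 5·7^5 + 5·7^4 + 5·7^3 + 5·7^2 + 5·7 + 5; = 5862841; G_5 = 5862841−1 = 5862840
step 5: 5862840 = 7^(7 + 1) + 5·7^5 + 5·7^4 + 5·7^3 + 5·7^2 + 5·7 + 4; sub 8 for 7: 8^(8 + 1) + 5·8^5 + 5·8^4 + 5·8^3 + 5·8^2 + 5·8 + 4; = 134404972; G_6 = 134404972−1 = 134404971
step 6: 134404971 = 8^(8 + 1) + 5·8^5 + 5·8^4 + 5·8^3 + 5·8^2 + 5·8 + 3; sub 9 for 8: 9^(9 + 1) + 5·9^5 + 5·9^4 + 5·9^3 + 5·9^2 + 5·9 + 3; = 3487116549; G_7 = 3487116549−1 = 3487116548
step 7: 3487116548 = 9^(9 + 1) + 5·9^5 + 5·9^4 + 5·9^3 + 5·9^2 + 5·9 + 2; sub 10 for 9: 10^(10 + 1) + 5·10^5 + 5·10^4 + 5·10^3 + 5·10^2 + 5·10 + 2; = 100000555552; G_8 = 100000555552−1 = 100000555551

14, 110, 1281, 18750, 326591, 5862840, 134404971, 3487116548, 100000555551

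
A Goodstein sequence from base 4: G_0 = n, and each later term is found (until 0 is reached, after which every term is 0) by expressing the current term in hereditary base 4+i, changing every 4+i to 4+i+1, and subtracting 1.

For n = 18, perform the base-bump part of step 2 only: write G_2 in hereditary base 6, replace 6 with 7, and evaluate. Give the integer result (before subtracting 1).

49

18 —HB4→ 4^2 + 2 —bump→ 5^2 + 2 = 27 —(−1)→ 26
26 —HB5→ 5^2 + 1 —bump→ 6^2 + 1 = 37 —(−1)→ 36
36 —HB6→ 6^2 —bump→ 7^2 = 49 —(−1)→ 48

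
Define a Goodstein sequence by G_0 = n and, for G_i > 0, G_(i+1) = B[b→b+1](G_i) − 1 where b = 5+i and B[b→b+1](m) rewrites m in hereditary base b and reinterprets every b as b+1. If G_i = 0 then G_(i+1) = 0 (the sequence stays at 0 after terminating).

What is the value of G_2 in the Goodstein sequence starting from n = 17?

21

base 5: 17 = 3·5 + 2; at 6: 3·6 + 2 = 20; next = 19
base 6: 19 = 3·6 + 1; at 7: 3·7 + 1 = 22; next = 21
base 7: 21 = 3·7; at 8: 3·8 = 24; next = 23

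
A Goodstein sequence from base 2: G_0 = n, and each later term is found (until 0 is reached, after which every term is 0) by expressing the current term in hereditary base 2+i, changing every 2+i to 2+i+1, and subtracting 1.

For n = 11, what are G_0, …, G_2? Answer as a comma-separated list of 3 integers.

11, 84, 1027

(0) 11|_2 = 2^(2 + 1) + 2 + 1 ↦ 3^(3 + 1) + 3 + 1|_3 = 85 ⇒ 84
(1) 84|_3 = 3^(3 + 1) + 3 ↦ 4^(4 + 1) + 4|_4 = 1028 ⇒ 1027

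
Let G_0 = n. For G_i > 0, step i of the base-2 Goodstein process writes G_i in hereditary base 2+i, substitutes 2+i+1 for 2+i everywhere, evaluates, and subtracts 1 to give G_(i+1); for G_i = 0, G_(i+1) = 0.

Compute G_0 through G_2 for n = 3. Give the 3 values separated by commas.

i=0: 3 = 2 + 1 (b=2); 2→3: 3 + 1 = 4; 4−1 = 3
i=1: 3 = 3 (b=3); 3→4: 4 = 4; 4−1 = 3

3, 3, 3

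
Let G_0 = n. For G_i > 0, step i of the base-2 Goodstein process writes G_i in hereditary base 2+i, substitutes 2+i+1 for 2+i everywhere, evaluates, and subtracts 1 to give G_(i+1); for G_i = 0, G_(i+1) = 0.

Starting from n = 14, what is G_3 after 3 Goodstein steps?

(0) 14|_2 = 2^(2 + 1) + 2^2 + 2 ↦ 3^(3 + 1) + 3^3 + 3|_3 = 111 ⇒ 110
(1) 110|_3 = 3^(3 + 1) + 3^3 + 2 ↦ 4^(4 + 1) + 4^4 + 2|_4 = 1282 ⇒ 1281
(2) 1281|_4 = 4^(4 + 1) + 4^4 + 1 ↦ 5^(5 + 1) + 5^5 + 1|_5 = 18751 ⇒ 18750

18750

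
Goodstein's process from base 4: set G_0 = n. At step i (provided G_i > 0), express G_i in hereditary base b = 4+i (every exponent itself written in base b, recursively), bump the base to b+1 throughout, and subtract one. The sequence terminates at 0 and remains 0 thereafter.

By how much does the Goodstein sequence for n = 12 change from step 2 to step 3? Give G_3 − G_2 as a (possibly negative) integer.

1

12 —HB4→ 3·4 —bump→ 3·5 = 15 —(−1)→ 14
14 —HB5→ 2·5 + 4 —bump→ 2·6 + 4 = 16 —(−1)→ 15
15 —HB6→ 2·6 + 3 —bump→ 2·7 + 3 = 17 —(−1)→ 16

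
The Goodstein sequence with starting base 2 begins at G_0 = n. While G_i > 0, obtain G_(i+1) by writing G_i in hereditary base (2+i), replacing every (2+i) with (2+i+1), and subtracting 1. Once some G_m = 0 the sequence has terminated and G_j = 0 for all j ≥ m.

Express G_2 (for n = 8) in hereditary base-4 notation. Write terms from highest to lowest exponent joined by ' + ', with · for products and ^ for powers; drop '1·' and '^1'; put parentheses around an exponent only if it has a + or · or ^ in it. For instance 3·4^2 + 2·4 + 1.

2·4^4 + 2·4^2 + 2·4 + 1

8 —HB2→ 2^(2 + 1) —bump→ 3^(3 + 1) = 81 —(−1)→ 80
80 —HB3→ 2·3^3 + 2·3^2 + 2·3 + 2 —bump→ 2·4^4 + 2·4^2 + 2·4 + 2 = 554 —(−1)→ 553
553 —HB4→ 2·4^4 + 2·4^2 + 2·4 + 1 —bump→ 2·5^5 + 2·5^2 + 2·5 + 1 = 6311 —(−1)→ 6310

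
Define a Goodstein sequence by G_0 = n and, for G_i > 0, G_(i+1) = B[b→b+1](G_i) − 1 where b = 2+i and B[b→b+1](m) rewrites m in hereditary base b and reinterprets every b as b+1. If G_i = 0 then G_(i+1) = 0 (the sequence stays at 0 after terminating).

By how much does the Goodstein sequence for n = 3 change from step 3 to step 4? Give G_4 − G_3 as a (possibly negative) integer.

[0] 3 ≡ 2 + 1 (base 2). Lift 3: 4. −1: 3.
[1] 3 ≡ 3 (base 3). Lift 4: 4. −1: 3.
[2] 3 ≡ 3 (base 4). Lift 5: 3. −1: 2.
[3] 2 ≡ 2 (base 5). Lift 6: 2. −1: 1.

-1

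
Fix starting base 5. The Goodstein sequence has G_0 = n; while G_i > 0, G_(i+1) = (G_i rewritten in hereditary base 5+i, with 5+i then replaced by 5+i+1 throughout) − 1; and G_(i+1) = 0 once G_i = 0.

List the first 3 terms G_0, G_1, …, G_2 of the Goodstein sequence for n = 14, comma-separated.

G_0 = 14. HB_5(14) = 2·5 + 4. Bump = 16. G_1 = 15.
G_1 = 15. HB_6(15) = 2·6 + 3. Bump = 17. G_2 = 16.

14, 15, 16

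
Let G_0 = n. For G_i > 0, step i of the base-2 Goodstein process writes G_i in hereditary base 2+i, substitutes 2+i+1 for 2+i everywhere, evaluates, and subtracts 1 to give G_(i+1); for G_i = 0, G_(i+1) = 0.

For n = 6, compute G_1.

29

6 —HB2→ 2^2 + 2 —bump→ 3^3 + 3 = 30 —(−1)→ 29
29 —HB3→ 3^3 + 2 —bump→ 4^4 + 2 = 258 —(−1)→ 257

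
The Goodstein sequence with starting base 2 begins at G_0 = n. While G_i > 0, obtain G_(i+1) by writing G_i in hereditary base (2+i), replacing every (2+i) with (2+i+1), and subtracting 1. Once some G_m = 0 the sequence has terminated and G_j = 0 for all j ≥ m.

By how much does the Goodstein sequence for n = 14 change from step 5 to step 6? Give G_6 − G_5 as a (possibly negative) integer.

i=0: 14 = 2^(2 + 1) + 2^2 + 2 (b=2); 2→3: 3^(3 + 1) + 3^3 + 3 = 111; 111−1 = 110
i=1: 110 = 3^(3 + 1) + 3^3 + 2 (b=3); 3→4: 4^(4 + 1) + 4^4 + 2 = 1282; 1282−1 = 1281
i=2: 1281 = 4^(4 + 1) + 4^4 + 1 (b=4); 4→5: 5^(5 + 1) + 5^5 + 1 = 18751; 18751−1 = 18750
i=3: 18750 = 5^(5 + 1) + 5^5 (b=5); 5→6: 6^(6 + 1) + 6^6 = 326592; 326592−1 = 326591
i=4: 326591 = 6^(6 + 1) + 5·6^5 + 5·6^4 + 5·6^3 + 5·6^2 + 5·6 + 5 (b=6); 6→7: 7^(7 + 1) + 5·7^5 + 5·7^4 + 5·7^3 + 5·7^2 + 5·7 + 5 = 5862841; 5862841−1 = 5862840
i=5: 5862840 = 7^(7 + 1) + 5·7^5 + 5·7^4 + 5·7^3 + 5·7^2 + 5·7 + 4 (b=7); 7→8: 8^(8 + 1) + 5·8^5 + 5·8^4 + 5·8^3 + 5·8^2 + 5·8 + 4 = 134404972; 134404972−1 = 134404971

128542131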